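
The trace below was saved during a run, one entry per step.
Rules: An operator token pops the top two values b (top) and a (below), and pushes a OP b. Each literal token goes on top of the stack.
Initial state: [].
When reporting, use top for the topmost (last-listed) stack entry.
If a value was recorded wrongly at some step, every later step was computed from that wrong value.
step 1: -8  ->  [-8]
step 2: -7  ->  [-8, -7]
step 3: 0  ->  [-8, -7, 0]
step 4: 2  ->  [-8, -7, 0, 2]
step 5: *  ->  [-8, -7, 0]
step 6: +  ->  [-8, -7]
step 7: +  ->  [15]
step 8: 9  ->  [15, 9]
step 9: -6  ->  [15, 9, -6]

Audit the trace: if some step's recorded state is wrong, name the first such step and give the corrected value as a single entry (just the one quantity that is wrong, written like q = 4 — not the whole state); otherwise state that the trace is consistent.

step 7, top = -15

1. push -8: top = -8 (matches)
2. push -7: top = -7 (in agreement)
3. push 0: top = 0 (consistent with the trace)
4. push 2: top = 2 (consistent with the trace)
5. 0 * 2 = 0 (same as recorded)
6. -7 + 0 = -7 (in agreement)
7. -8 + -7 = -15 (a discrepancy with the trace)
That makes step 7 the first incorrect line — top = -15 is what it should show.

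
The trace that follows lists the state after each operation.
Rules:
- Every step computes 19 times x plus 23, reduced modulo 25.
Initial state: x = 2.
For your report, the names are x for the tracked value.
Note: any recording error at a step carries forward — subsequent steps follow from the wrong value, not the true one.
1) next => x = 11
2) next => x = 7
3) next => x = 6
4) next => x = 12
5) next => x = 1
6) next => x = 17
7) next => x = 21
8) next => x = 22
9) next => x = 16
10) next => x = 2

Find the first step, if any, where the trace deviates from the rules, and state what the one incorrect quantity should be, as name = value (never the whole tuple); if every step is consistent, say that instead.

Recomputing the run from the initial state:
step 1: x = 11
step 2: x = 7
step 3: x = 6
step 4: x = 12
step 5: x = 1
step 6: x = 17
step 7: x = 21
step 8: x = 22
step 9: x = 16
step 10: x = 2
This matches the trace at every step.

no error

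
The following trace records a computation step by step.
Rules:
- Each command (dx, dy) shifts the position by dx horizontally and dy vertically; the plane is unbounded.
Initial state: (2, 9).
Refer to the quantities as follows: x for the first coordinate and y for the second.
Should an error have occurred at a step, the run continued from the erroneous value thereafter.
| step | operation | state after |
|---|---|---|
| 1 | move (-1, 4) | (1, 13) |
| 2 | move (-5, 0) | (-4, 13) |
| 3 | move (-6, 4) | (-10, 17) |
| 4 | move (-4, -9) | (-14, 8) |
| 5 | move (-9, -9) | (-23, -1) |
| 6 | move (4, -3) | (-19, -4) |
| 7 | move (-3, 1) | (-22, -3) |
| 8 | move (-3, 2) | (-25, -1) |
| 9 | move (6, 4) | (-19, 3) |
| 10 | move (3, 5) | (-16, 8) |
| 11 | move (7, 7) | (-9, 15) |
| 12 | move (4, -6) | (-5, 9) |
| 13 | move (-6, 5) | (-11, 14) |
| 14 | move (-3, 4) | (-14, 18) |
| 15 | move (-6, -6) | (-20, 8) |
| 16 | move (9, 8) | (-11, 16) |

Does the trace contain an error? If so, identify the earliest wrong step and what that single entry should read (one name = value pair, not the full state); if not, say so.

step 1: x = 2 + (-1) = 1, y = 9 + (4) = 13 -> matches
step 2: x = 1 + (-5) = -4, y = 13 + (0) = 13 -> exactly as logged
step 3: x = -4 + (-6) = -10, y = 13 + (4) = 17 -> verified
step 4: x = -10 + (-4) = -14, y = 17 + (-9) = 8 -> matches
step 5: x = -14 + (-9) = -23, y = 8 + (-9) = -1 -> verified
step 6: x = -23 + (4) = -19, y = -1 + (-3) = -4 -> checks out
step 7: x = -19 + (-3) = -22, y = -4 + (1) = -3 -> agrees with the trace
step 8: x = -22 + (-3) = -25, y = -3 + (2) = -1 -> verified
step 9: x = -25 + (6) = -19, y = -1 + (4) = 3 -> same as recorded
step 10: x = -19 + (3) = -16, y = 3 + (5) = 8 -> agrees with the trace
step 11: x = -16 + (7) = -9, y = 8 + (7) = 15 -> verified
step 12: x = -9 + (4) = -5, y = 15 + (-6) = 9 -> in agreement
step 13: x = -5 + (-6) = -11, y = 9 + (5) = 14 -> in agreement
step 14: x = -11 + (-3) = -14, y = 14 + (4) = 18 -> no discrepancy
step 15: x = -14 + (-6) = -20, y = 18 + (-6) = 12 -> first mismatch against the trace
First incorrect step: 15; the correct value is y = 12.

step 15, y = 12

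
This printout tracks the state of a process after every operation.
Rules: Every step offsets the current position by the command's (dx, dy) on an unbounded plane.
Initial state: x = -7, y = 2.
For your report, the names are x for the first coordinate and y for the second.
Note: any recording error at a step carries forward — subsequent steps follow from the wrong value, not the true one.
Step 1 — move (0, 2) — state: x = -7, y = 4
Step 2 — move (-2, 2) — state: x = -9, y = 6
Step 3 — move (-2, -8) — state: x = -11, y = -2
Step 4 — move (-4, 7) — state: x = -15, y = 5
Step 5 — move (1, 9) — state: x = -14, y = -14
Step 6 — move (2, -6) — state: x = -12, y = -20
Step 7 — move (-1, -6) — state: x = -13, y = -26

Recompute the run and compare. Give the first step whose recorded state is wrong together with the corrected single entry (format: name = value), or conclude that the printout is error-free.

step 5, y = 14

Recomputing the run from the initial state:
step 1: x = -7, y = 4
step 2: x = -9, y = 6
step 3: x = -11, y = -2
step 4: x = -15, y = 5
step 5: x = -14, y = 14
step 6: x = -12, y = 8
step 7: x = -13, y = 2
The first disagreement with the printout is at step 5, where the value should be y = 14.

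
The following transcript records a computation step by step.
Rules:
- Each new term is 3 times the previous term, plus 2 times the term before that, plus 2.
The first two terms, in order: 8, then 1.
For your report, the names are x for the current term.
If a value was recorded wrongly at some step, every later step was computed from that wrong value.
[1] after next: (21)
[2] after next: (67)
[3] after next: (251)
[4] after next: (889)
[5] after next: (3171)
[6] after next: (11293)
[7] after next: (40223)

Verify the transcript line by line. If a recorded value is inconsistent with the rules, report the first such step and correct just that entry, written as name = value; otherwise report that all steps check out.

Recomputing the run from the initial state:
step 1: x = 21
step 2: x = 67
step 3: x = 245
step 4: x = 871
step 5: x = 3105
step 6: x = 11059
step 7: x = 39389
The first disagreement with the transcript is at step 3, where the value should be x = 245.

step 3, x = 245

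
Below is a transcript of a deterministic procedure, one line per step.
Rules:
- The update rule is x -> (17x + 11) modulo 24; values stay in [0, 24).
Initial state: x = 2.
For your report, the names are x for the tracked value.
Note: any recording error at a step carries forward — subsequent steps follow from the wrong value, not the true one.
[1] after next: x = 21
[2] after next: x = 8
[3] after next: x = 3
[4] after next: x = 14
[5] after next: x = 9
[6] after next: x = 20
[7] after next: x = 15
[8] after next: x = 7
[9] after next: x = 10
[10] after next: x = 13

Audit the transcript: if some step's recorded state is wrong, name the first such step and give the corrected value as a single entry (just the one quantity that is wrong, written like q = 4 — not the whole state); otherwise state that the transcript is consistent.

Recomputing the run from the initial state:
step 1: x = 21
step 2: x = 8
step 3: x = 3
step 4: x = 14
step 5: x = 9
step 6: x = 20
step 7: x = 15
step 8: x = 2
step 9: x = 21
step 10: x = 8
The first disagreement with the transcript is at step 8, where the value should be x = 2.

step 8, x = 2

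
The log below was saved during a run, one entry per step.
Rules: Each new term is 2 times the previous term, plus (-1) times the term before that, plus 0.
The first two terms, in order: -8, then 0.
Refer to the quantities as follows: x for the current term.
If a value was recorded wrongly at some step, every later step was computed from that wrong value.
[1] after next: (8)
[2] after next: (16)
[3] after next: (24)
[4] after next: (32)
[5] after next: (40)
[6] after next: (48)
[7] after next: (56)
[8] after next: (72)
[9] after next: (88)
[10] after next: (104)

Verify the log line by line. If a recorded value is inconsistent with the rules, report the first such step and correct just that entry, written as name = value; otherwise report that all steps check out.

step 8, x = 64

step 1: x = 2*(0) + (-1)*(-8) + (0) = 8 -> agrees with the log
step 2: x = 2*(8) + (-1)*(0) + (0) = 16 -> same as recorded
step 3: x = 2*(16) + (-1)*(8) + (0) = 24 -> no discrepancy
step 4: x = 2*(24) + (-1)*(16) + (0) = 32 -> in agreement
step 5: x = 2*(32) + (-1)*(24) + (0) = 40 -> no discrepancy
step 6: x = 2*(40) + (-1)*(32) + (0) = 48 -> consistent with the log
step 7: x = 2*(48) + (-1)*(40) + (0) = 56 -> in agreement
step 8: x = 2*(56) + (-1)*(48) + (0) = 64 -> the entry is off here
The audit stops at step 8: the recorded entry is wrong and should be x = 64.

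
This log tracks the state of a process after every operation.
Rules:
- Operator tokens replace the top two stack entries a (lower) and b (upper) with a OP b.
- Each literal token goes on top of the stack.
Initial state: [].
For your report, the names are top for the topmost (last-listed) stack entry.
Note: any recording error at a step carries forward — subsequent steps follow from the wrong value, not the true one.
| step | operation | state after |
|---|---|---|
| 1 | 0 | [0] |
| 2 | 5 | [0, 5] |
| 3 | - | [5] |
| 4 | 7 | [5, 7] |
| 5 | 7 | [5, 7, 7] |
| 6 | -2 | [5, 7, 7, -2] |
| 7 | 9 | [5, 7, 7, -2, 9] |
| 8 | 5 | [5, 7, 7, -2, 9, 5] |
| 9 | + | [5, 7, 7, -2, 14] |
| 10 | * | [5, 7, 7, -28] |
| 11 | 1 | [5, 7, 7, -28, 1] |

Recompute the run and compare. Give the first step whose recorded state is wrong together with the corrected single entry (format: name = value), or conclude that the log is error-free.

Recomputing the run from the initial state:
step 1: [0]
step 2: [0, 5]
step 3: [-5]
step 4: [-5, 7]
step 5: [-5, 7, 7]
step 6: [-5, 7, 7, -2]
step 7: [-5, 7, 7, -2, 9]
step 8: [-5, 7, 7, -2, 9, 5]
step 9: [-5, 7, 7, -2, 14]
step 10: [-5, 7, 7, -28]
step 11: [-5, 7, 7, -28, 1]
The first disagreement with the log is at step 3, where the value should be top = -5.

step 3, top = -5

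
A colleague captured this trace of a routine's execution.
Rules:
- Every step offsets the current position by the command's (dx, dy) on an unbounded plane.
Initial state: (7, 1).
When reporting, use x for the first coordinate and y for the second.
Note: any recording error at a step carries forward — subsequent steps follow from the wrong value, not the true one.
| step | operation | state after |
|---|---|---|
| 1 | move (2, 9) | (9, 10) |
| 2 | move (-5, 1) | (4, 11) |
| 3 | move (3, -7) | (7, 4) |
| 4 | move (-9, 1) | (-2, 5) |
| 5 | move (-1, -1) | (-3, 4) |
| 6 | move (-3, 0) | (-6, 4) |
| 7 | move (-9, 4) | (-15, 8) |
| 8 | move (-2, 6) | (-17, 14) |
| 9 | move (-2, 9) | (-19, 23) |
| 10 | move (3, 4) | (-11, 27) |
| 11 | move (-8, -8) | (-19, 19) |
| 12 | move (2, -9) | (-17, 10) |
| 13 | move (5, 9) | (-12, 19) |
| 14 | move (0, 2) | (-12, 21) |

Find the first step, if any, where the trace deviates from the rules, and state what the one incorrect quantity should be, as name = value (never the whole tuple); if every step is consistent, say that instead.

step 10, x = -16

step 1: x = 7 + (2) = 9, y = 1 + (9) = 10 -> checks out
step 2: x = 9 + (-5) = 4, y = 10 + (1) = 11 -> agrees with the trace
step 3: x = 4 + (3) = 7, y = 11 + (-7) = 4 -> in agreement
step 4: x = 7 + (-9) = -2, y = 4 + (1) = 5 -> agrees with the trace
step 5: x = -2 + (-1) = -3, y = 5 + (-1) = 4 -> exactly as logged
step 6: x = -3 + (-3) = -6, y = 4 + (0) = 4 -> matches
step 7: x = -6 + (-9) = -15, y = 4 + (4) = 8 -> checks out
step 8: x = -15 + (-2) = -17, y = 8 + (6) = 14 -> exactly as logged
step 9: x = -17 + (-2) = -19, y = 14 + (9) = 23 -> consistent with the trace
step 10: x = -19 + (3) = -16, y = 23 + (4) = 27 -> the recorded entry deviates here
So the first discrepancy is step 10, where the right value is x = -16.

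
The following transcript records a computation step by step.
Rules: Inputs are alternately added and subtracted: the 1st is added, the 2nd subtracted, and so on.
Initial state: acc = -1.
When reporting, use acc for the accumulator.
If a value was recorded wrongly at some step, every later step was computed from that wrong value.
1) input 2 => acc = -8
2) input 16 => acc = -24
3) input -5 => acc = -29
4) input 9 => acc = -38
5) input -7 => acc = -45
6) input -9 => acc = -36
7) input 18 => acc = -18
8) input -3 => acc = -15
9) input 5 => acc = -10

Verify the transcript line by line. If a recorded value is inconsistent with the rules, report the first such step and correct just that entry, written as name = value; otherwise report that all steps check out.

Recomputing the run from the initial state:
step 1: acc = 1
step 2: acc = -15
step 3: acc = -20
step 4: acc = -29
step 5: acc = -36
step 6: acc = -27
step 7: acc = -9
step 8: acc = -6
step 9: acc = -1
The first disagreement with the transcript is at step 1, where the value should be acc = 1.

step 1, acc = 1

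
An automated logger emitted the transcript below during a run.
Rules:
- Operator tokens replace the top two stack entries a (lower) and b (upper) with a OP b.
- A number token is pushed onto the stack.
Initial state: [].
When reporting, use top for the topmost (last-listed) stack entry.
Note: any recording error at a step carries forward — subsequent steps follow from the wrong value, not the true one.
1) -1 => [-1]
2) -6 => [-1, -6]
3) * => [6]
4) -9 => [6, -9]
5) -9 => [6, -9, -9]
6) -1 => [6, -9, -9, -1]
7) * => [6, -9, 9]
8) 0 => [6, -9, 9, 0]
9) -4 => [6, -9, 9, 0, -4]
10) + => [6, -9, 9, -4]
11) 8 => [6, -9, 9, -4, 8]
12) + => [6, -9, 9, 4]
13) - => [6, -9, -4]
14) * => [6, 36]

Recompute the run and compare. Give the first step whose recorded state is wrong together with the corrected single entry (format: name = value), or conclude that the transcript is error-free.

step 13, top = 5

1. push -1: top = -1 (in agreement)
2. push -6: top = -6 (verified)
3. -1 * -6 = 6 (confirmed correct)
4. push -9: top = -9 (same as recorded)
5. push -9: top = -9 (confirmed correct)
6. push -1: top = -1 (exactly as logged)
7. -9 * -1 = 9 (same as recorded)
8. push 0: top = 0 (verified)
9. push -4: top = -4 (in agreement)
10. 0 + -4 = -4 (checks out)
11. push 8: top = 8 (same as recorded)
12. -4 + 8 = 4 (in agreement)
13. 9 - 4 = 5 (this is not what the transcript shows)
That makes step 13 the first incorrect line — top = 5 is what it should show.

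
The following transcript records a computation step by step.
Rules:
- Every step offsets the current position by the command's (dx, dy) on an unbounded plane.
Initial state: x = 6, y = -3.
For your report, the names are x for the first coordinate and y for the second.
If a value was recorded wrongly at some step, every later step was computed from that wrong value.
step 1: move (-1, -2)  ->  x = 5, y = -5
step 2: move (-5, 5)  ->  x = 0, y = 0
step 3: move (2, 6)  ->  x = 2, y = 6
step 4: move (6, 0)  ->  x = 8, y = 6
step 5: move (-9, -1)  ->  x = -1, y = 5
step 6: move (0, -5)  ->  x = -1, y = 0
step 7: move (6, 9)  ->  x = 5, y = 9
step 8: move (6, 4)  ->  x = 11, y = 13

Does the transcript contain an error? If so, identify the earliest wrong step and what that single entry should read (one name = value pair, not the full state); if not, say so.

Recomputing the run from the initial state:
step 1: x = 5, y = -5
step 2: x = 0, y = 0
step 3: x = 2, y = 6
step 4: x = 8, y = 6
step 5: x = -1, y = 5
step 6: x = -1, y = 0
step 7: x = 5, y = 9
step 8: x = 11, y = 13
This matches the transcript at every step.

no error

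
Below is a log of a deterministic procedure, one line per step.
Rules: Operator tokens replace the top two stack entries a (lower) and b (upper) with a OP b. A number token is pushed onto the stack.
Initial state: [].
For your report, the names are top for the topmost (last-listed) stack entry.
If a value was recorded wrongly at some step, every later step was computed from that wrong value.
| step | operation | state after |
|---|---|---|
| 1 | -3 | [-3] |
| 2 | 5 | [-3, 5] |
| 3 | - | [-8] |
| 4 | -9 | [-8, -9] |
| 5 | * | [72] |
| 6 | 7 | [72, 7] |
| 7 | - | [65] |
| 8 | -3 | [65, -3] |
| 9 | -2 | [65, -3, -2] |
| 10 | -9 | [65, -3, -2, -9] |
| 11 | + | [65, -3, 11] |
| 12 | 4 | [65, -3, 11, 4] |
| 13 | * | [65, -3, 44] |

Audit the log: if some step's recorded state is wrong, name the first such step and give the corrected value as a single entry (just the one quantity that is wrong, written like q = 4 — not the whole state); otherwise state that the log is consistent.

step 11, top = -11

1. push -3: top = -3 (confirmed correct)
2. push 5: top = 5 (in agreement)
3. -3 - 5 = -8 (same as recorded)
4. push -9: top = -9 (agrees with the log)
5. -8 * -9 = 72 (consistent with the log)
6. push 7: top = 7 (confirmed correct)
7. 72 - 7 = 65 (checks out)
8. push -3: top = -3 (exactly as logged)
9. push -2: top = -2 (exactly as logged)
10. push -9: top = -9 (same as recorded)
11. -2 + -9 = -11 (the log disagrees here)
First deviation found at step 11; the corrected entry is top = -11.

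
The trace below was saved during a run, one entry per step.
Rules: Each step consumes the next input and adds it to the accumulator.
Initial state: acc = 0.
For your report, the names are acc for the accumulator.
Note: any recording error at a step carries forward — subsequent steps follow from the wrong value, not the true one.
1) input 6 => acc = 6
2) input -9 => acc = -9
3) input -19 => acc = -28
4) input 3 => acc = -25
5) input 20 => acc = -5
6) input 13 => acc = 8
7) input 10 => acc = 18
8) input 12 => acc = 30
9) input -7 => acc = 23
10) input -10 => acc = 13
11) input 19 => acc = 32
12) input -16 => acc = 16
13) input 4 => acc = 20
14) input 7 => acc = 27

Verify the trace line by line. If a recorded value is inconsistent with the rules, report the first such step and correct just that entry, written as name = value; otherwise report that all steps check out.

step 2, acc = -3

Recomputing the run from the initial state:
step 1: acc = 6
step 2: acc = -3
step 3: acc = -22
step 4: acc = -19
step 5: acc = 1
step 6: acc = 14
step 7: acc = 24
step 8: acc = 36
step 9: acc = 29
step 10: acc = 19
step 11: acc = 38
step 12: acc = 22
step 13: acc = 26
step 14: acc = 33
The first disagreement with the trace is at step 2, where the value should be acc = -3.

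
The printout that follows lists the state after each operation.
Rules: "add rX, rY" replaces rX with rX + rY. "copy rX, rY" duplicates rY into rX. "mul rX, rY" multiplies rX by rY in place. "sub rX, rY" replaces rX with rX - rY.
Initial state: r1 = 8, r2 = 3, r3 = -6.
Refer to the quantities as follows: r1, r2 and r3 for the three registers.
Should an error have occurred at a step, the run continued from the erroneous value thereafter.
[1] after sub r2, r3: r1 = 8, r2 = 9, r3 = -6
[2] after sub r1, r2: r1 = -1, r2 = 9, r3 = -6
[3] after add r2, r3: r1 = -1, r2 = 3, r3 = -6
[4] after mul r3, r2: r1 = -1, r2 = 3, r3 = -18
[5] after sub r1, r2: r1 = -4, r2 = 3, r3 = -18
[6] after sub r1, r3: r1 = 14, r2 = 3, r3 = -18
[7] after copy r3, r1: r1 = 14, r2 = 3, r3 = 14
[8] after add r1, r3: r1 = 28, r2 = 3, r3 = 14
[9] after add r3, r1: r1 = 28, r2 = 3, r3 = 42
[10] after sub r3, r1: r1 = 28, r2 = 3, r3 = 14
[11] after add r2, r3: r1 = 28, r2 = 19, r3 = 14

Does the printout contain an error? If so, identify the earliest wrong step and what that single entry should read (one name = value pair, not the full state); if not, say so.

1. r2 = 3 - -6 = 9 (consistent with the printout)
2. r1 = 8 - 9 = -1 (exactly as logged)
3. r2 = 9 + -6 = 3 (in agreement)
4. r3 = -6 * 3 = -18 (confirmed correct)
5. r1 = -1 - 3 = -4 (agrees with the printout)
6. r1 = -4 - -18 = 14 (in agreement)
7. r3 = 14 (same as recorded)
8. r1 = 14 + 14 = 28 (confirmed correct)
9. r3 = 14 + 28 = 42 (consistent with the printout)
10. r3 = 42 - 28 = 14 (in agreement)
11. r2 = 3 + 14 = 17 (first mismatch against the printout)
Conclusion: step 11 carries the first error; the entry should be r2 = 17.

step 11, r2 = 17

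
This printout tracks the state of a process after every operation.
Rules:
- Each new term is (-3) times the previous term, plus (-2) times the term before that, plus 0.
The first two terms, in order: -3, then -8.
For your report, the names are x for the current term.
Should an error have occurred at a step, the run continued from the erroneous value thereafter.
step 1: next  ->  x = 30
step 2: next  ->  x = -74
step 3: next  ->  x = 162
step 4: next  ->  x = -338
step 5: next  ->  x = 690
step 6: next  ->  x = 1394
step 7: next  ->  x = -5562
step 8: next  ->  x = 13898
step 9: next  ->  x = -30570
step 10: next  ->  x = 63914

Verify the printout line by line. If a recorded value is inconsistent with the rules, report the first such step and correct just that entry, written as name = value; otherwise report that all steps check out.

step 6, x = -1394

Step 1: x = -3*(-8) + (-2)*(-3) + (0) = 30 — confirmed correct.
Step 2: x = -3*(30) + (-2)*(-8) + (0) = -74 — exactly as logged.
Step 3: x = -3*(-74) + (-2)*(30) + (0) = 162 — in agreement.
Step 4: x = -3*(162) + (-2)*(-74) + (0) = -338 — verified.
Step 5: x = -3*(-338) + (-2)*(162) + (0) = 690 — consistent with the printout.
Step 6: x = -3*(690) + (-2)*(-338) + (0) = -1394 — this is not what the printout shows.
Conclusion: step 6 carries the first error; the entry should be x = -1394.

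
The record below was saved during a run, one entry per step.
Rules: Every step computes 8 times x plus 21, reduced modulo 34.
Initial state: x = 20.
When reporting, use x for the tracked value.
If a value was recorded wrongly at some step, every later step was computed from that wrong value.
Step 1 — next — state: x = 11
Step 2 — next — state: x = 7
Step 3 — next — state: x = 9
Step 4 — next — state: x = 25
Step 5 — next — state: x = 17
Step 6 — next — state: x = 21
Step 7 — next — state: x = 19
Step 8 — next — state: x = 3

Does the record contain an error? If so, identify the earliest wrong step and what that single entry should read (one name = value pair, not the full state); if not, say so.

no error

Recomputing the run from the initial state:
step 1: x = 11
step 2: x = 7
step 3: x = 9
step 4: x = 25
step 5: x = 17
step 6: x = 21
step 7: x = 19
step 8: x = 3
This matches the record at every step.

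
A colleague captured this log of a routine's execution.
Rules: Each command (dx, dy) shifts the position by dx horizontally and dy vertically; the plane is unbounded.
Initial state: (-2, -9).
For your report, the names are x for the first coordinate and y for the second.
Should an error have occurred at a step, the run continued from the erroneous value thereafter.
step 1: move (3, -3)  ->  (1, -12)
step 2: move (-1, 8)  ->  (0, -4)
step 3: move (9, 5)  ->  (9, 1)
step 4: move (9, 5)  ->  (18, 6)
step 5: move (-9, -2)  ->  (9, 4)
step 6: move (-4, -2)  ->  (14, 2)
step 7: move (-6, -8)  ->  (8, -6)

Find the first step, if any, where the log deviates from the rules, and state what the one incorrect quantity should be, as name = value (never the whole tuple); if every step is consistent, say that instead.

step 6, x = 5

Step 1: x = -2 + (3) = 1, y = -9 + (-3) = -12 — agrees with the log.
Step 2: x = 1 + (-1) = 0, y = -12 + (8) = -4 — exactly as logged.
Step 3: x = 0 + (9) = 9, y = -4 + (5) = 1 — exactly as logged.
Step 4: x = 9 + (9) = 18, y = 1 + (5) = 6 — consistent with the log.
Step 5: x = 18 + (-9) = 9, y = 6 + (-2) = 4 — confirmed correct.
Step 6: x = 9 + (-4) = 5, y = 4 + (-2) = 2 — the log disagrees here.
The earliest wrong entry is at step 6: it should read x = 5.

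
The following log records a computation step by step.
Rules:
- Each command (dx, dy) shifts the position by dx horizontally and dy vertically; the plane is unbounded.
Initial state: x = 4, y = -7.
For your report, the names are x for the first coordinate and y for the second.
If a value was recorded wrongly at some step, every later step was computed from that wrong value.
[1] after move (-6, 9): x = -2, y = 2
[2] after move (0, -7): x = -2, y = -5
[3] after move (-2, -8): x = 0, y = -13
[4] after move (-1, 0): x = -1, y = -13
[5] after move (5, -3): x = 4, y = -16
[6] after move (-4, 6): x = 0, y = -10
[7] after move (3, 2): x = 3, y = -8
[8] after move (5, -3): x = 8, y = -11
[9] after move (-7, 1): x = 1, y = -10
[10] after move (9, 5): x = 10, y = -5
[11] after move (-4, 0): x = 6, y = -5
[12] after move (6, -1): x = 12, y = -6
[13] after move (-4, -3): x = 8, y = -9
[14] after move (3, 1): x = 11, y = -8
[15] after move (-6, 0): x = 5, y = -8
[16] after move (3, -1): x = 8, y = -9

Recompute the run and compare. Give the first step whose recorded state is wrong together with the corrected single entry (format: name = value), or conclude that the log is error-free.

step 3, x = -4

Step 1: x = 4 + (-6) = -2, y = -7 + (9) = 2 — agrees with the log.
Step 2: x = -2 + (0) = -2, y = 2 + (-7) = -5 — agrees with the log.
Step 3: x = -2 + (-2) = -4, y = -5 + (-8) = -13 — not what was recorded.
Conclusion: step 3 carries the first error; the entry should be x = -4.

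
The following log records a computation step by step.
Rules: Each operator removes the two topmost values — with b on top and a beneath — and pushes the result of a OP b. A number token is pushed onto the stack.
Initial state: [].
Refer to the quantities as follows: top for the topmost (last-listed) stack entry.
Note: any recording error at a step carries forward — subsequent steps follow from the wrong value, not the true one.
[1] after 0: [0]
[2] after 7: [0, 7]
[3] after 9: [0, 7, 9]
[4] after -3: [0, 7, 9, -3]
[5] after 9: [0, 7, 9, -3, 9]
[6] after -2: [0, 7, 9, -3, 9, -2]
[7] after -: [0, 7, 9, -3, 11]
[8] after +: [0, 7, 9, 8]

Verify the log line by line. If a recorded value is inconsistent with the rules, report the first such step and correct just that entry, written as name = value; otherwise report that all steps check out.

Recomputing the run from the initial state:
step 1: [0]
step 2: [0, 7]
step 3: [0, 7, 9]
step 4: [0, 7, 9, -3]
step 5: [0, 7, 9, -3, 9]
step 6: [0, 7, 9, -3, 9, -2]
step 7: [0, 7, 9, -3, 11]
step 8: [0, 7, 9, 8]
This matches the log at every step.

no error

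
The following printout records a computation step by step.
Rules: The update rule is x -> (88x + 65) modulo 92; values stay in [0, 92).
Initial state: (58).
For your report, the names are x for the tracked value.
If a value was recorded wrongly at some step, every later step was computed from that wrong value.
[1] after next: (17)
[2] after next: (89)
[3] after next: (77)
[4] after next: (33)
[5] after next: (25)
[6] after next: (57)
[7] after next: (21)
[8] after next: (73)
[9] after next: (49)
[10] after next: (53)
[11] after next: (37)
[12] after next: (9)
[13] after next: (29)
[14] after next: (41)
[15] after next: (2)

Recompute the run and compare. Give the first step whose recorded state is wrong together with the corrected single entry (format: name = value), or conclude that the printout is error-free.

step 1: x = (88*58 + 65) mod 92 = 17 -> exactly as logged
step 2: x = (88*17 + 65) mod 92 = 89 -> matches
step 3: x = (88*89 + 65) mod 92 = 77 -> consistent with the printout
step 4: x = (88*77 + 65) mod 92 = 33 -> same as recorded
step 5: x = (88*33 + 65) mod 92 = 25 -> matches
step 6: x = (88*25 + 65) mod 92 = 57 -> checks out
step 7: x = (88*57 + 65) mod 92 = 21 -> verified
step 8: x = (88*21 + 65) mod 92 = 73 -> consistent with the printout
step 9: x = (88*73 + 65) mod 92 = 49 -> same as recorded
step 10: x = (88*49 + 65) mod 92 = 53 -> exactly as logged
step 11: x = (88*53 + 65) mod 92 = 37 -> same as recorded
step 12: x = (88*37 + 65) mod 92 = 9 -> agrees with the printout
step 13: x = (88*9 + 65) mod 92 = 29 -> verified
step 14: x = (88*29 + 65) mod 92 = 41 -> agrees with the printout
step 15: x = (88*41 + 65) mod 92 = 85 -> the printout has a different value
The audit stops at step 15: the recorded entry is wrong and should be x = 85.

step 15, x = 85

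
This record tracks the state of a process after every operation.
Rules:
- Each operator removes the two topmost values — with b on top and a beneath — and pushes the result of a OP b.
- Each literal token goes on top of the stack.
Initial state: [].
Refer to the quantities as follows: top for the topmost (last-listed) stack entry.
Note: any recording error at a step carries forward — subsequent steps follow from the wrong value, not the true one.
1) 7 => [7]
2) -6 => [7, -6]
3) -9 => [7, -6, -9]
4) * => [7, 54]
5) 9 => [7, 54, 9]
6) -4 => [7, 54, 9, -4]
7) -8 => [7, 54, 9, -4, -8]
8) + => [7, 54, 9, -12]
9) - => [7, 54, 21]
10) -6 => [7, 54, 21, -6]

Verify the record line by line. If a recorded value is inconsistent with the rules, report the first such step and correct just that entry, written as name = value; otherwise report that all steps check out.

step 1: push 7: top = 7 -> matches
step 2: push -6: top = -6 -> consistent with the record
step 3: push -9: top = -9 -> in agreement
step 4: -6 * -9 = 54 -> consistent with the record
step 5: push 9: top = 9 -> verified
step 6: push -4: top = -4 -> matches
step 7: push -8: top = -8 -> exactly as logged
step 8: -4 + -8 = -12 -> consistent with the record
step 9: 9 - -12 = 21 -> checks out
step 10: push -6: top = -6 -> checks out
Nothing is out of place; the run is error-free.

no error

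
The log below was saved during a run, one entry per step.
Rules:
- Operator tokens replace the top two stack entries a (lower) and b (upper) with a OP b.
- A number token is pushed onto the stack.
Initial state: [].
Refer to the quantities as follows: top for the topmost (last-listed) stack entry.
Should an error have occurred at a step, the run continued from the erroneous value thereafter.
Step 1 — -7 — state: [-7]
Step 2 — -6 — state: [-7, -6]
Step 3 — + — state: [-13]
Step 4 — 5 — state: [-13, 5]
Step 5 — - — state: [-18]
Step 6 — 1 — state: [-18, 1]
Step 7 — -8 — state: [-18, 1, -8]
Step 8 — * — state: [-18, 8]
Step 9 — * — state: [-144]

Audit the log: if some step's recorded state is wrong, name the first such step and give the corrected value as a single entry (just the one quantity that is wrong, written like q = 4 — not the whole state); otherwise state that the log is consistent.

step 8, top = -8

Recomputing the run from the initial state:
step 1: [-7]
step 2: [-7, -6]
step 3: [-13]
step 4: [-13, 5]
step 5: [-18]
step 6: [-18, 1]
step 7: [-18, 1, -8]
step 8: [-18, -8]
step 9: [144]
The first disagreement with the log is at step 8, where the value should be top = -8.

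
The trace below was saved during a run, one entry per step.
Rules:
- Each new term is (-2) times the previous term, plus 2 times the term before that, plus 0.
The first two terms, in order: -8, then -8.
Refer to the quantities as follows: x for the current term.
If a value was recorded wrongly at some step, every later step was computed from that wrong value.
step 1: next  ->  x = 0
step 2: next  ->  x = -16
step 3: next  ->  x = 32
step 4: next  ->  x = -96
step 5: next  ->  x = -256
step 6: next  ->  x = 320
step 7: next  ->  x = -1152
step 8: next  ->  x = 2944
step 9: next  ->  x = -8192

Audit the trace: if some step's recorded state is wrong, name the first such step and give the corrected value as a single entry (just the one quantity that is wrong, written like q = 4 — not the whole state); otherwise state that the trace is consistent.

step 5, x = 256

Recomputing the run from the initial state:
step 1: x = 0
step 2: x = -16
step 3: x = 32
step 4: x = -96
step 5: x = 256
step 6: x = -704
step 7: x = 1920
step 8: x = -5248
step 9: x = 14336
The first disagreement with the trace is at step 5, where the value should be x = 256.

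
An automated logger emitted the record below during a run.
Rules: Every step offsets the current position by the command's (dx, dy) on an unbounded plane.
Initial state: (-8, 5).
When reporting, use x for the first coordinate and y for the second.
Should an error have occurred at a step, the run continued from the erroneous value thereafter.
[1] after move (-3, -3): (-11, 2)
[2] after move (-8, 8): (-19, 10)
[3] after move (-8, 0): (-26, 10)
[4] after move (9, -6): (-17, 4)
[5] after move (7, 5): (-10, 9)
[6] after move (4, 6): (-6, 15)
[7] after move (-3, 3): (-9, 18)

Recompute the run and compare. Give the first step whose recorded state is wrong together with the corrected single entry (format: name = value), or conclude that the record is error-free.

Recomputing the run from the initial state:
step 1: x = -11, y = 2
step 2: x = -19, y = 10
step 3: x = -27, y = 10
step 4: x = -18, y = 4
step 5: x = -11, y = 9
step 6: x = -7, y = 15
step 7: x = -10, y = 18
The first disagreement with the record is at step 3, where the value should be x = -27.

step 3, x = -27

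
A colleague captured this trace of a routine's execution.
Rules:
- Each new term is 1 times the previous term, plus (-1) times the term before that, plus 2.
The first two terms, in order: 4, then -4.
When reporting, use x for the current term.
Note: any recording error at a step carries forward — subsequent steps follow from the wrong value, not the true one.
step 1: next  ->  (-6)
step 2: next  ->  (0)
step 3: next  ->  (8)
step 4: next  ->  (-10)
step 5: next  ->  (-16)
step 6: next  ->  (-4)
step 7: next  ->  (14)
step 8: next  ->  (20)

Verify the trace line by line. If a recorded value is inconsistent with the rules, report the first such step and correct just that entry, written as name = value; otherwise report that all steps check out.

step 4, x = 10

Step 1: x = 1*(-4) + (-1)*(4) + (2) = -6 — same as recorded.
Step 2: x = 1*(-6) + (-1)*(-4) + (2) = 0 — agrees with the trace.
Step 3: x = 1*(0) + (-1)*(-6) + (2) = 8 — in agreement.
Step 4: x = 1*(8) + (-1)*(0) + (2) = 10 — this is not what the trace shows.
The earliest wrong entry is at step 4: it should read x = 10.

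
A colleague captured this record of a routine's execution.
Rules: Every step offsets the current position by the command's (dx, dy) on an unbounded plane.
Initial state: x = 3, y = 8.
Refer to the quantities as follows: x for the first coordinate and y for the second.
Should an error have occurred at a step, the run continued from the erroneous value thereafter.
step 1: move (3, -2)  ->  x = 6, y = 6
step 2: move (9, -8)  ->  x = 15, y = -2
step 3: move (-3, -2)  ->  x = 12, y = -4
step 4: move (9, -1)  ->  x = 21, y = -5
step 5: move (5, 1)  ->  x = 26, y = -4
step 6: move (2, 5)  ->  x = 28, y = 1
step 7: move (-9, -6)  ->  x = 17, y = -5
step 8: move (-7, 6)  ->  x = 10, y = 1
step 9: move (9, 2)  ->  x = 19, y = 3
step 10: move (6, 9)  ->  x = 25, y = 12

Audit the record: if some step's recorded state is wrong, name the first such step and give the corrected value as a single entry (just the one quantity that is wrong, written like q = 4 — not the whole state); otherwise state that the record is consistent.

step 7, x = 19

Recomputing the run from the initial state:
step 1: x = 6, y = 6
step 2: x = 15, y = -2
step 3: x = 12, y = -4
step 4: x = 21, y = -5
step 5: x = 26, y = -4
step 6: x = 28, y = 1
step 7: x = 19, y = -5
step 8: x = 12, y = 1
step 9: x = 21, y = 3
step 10: x = 27, y = 12
The first disagreement with the record is at step 7, where the value should be x = 19.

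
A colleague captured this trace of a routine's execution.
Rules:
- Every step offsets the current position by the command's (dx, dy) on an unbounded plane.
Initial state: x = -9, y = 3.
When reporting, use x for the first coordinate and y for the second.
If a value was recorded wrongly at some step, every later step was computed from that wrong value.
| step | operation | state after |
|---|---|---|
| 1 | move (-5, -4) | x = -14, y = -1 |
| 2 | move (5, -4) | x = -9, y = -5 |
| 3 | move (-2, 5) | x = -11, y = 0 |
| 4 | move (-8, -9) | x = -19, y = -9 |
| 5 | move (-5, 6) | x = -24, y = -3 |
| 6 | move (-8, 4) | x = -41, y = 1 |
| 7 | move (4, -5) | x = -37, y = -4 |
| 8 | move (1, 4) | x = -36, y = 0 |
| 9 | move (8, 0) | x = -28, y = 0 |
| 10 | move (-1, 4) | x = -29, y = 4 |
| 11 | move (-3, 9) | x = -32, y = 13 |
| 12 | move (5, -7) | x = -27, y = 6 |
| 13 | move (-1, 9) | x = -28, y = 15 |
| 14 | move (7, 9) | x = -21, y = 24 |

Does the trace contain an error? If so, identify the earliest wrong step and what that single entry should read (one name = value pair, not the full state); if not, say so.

Recomputing the run from the initial state:
step 1: x = -14, y = -1
step 2: x = -9, y = -5
step 3: x = -11, y = 0
step 4: x = -19, y = -9
step 5: x = -24, y = -3
step 6: x = -32, y = 1
step 7: x = -28, y = -4
step 8: x = -27, y = 0
step 9: x = -19, y = 0
step 10: x = -20, y = 4
step 11: x = -23, y = 13
step 12: x = -18, y = 6
step 13: x = -19, y = 15
step 14: x = -12, y = 24
The first disagreement with the trace is at step 6, where the value should be x = -32.

step 6, x = -32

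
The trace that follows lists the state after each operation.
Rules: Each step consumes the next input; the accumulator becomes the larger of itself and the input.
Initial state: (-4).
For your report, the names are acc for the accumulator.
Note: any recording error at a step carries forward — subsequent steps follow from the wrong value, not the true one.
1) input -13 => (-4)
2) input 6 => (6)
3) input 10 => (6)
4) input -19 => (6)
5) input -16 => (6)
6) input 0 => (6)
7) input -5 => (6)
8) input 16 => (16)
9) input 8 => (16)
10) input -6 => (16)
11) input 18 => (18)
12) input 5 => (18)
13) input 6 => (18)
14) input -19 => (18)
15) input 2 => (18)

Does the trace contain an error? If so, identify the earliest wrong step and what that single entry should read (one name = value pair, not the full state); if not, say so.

step 3, acc = 10

Recomputing the run from the initial state:
step 1: acc = -4
step 2: acc = 6
step 3: acc = 10
step 4: acc = 10
step 5: acc = 10
step 6: acc = 10
step 7: acc = 10
step 8: acc = 16
step 9: acc = 16
step 10: acc = 16
step 11: acc = 18
step 12: acc = 18
step 13: acc = 18
step 14: acc = 18
step 15: acc = 18
The first disagreement with the trace is at step 3, where the value should be acc = 10.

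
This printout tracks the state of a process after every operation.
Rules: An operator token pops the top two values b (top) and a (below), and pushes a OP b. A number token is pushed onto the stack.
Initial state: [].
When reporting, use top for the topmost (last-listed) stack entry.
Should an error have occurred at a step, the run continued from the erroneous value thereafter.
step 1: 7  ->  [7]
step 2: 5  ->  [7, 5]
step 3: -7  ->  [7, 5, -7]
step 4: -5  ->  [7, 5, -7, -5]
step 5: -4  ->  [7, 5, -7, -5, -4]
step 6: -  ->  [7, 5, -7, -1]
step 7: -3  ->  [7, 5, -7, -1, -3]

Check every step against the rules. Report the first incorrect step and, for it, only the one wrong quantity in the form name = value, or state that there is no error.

no error

Recomputing the run from the initial state:
step 1: [7]
step 2: [7, 5]
step 3: [7, 5, -7]
step 4: [7, 5, -7, -5]
step 5: [7, 5, -7, -5, -4]
step 6: [7, 5, -7, -1]
step 7: [7, 5, -7, -1, -3]
This matches the printout at every step.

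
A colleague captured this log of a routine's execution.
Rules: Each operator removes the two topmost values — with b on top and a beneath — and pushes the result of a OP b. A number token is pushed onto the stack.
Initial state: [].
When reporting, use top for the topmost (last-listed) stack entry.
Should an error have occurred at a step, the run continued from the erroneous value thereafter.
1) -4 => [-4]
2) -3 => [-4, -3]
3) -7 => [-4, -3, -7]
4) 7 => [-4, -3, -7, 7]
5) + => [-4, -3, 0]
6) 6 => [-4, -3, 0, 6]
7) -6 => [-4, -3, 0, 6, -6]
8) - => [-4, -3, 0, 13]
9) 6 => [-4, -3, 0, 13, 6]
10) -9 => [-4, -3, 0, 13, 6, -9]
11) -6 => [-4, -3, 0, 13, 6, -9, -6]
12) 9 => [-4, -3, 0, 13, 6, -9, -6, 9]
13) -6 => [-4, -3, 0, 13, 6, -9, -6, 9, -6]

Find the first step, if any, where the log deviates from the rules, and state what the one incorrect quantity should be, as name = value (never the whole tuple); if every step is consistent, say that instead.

Recomputing the run from the initial state:
step 1: [-4]
step 2: [-4, -3]
step 3: [-4, -3, -7]
step 4: [-4, -3, -7, 7]
step 5: [-4, -3, 0]
step 6: [-4, -3, 0, 6]
step 7: [-4, -3, 0, 6, -6]
step 8: [-4, -3, 0, 12]
step 9: [-4, -3, 0, 12, 6]
step 10: [-4, -3, 0, 12, 6, -9]
step 11: [-4, -3, 0, 12, 6, -9, -6]
step 12: [-4, -3, 0, 12, 6, -9, -6, 9]
step 13: [-4, -3, 0, 12, 6, -9, -6, 9, -6]
The first disagreement with the log is at step 8, where the value should be top = 12.

step 8, top = 12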